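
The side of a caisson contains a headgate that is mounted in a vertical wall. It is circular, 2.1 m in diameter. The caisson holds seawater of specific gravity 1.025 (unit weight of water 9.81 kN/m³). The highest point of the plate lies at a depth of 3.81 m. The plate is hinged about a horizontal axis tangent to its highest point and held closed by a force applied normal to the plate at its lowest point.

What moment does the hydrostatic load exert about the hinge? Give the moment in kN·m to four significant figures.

M ≈ 187.3 kN·m

γ = 1.025 × 9.81 = 10.05525 kN/m³.
The centroid is at the centre, 1.05 m below the top of the plate, so the centroid depth is h_c = 3.81 + 1.05 = 4.86 m.
A = π(1.05)² = 3.46361 m².
Resultant F = γ·h_c·A = 10.05525 × 4.86 × 3.46361 = 169.261 kN.
I_c = πr⁴/4 = π × 1.05⁴/4 = 0.954656 m⁴.
Centre of pressure: y_p = y_c + I_c/(y_c·A) = 4.86 + 0.954656/(4.86 × 3.46361) = 4.86 + 0.0567129 = 4.91671 m along the plane.
The resultant acts 1.05 + 0.0567129 = 1.10671 m (along the plate) below the hinge at the top edge, so the moment about the hinge is M = F × 1.10671 = 169.261 × 1.10671 = 187.323 kN·m.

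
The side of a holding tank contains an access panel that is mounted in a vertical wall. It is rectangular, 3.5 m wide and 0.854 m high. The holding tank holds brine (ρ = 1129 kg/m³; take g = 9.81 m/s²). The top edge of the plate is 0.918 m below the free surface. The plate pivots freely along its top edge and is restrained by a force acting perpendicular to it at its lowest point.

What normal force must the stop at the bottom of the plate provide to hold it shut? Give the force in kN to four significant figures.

P ≈ 24.62 kN

γ = ρg = 1129 × 9.81 / 1000 = 11.07549 kN/m³.
The centroid lies 0.854/2 = 0.427 m below the top edge, so the centroid depth is h_c = 0.918 + 0.427 = 1.345 m.
A = 3.5 × 0.854 = 2.989 m².
Resultant F = γ·h_c·A = 11.07549 × 1.345 × 2.989 = 44.5257 kN.
I_c = b·h³/12 = 3.5 × 0.854³/12 = 0.18166 m⁴.
Centre of pressure: y_p = y_c + I_c/(y_c·A) = 1.345 + 0.18166/(1.345 × 2.989) = 1.345 + 0.0451868 = 1.39019 m along the plane.
The resultant acts 0.427 + 0.0451868 = 0.472187 m (along the plate) below the hinge at the top edge, so the moment about the hinge is M = F × 0.472187 = 44.5257 × 0.472187 = 21.0245 kN·m.
A normal force at the bottom, 0.854 m from the hinge, must supply this moment: P = 21.0245/0.854 = 24.6189 kN.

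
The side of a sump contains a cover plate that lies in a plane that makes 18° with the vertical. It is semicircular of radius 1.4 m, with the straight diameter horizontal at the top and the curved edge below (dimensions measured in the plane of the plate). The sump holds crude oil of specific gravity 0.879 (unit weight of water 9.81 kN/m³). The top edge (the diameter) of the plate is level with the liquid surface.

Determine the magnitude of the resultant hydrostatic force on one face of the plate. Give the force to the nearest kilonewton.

γ = 0.879 × 9.81 = 8.62299 kN/m³.
The plate makes 18° with the vertical, i.e. θ = 90° − 18° = 72° to the horizontal. Measuring y along the incline from the free-surface line, vertical depth h = y·sinθ with sinθ = 0.951057.
The centroid of a semicircle lies 4r/(3π) = 0.594178 m from the diameter, here below the top edge, so y_c = 0.594178 m and h_c = 0.594178 × 0.951057 = 0.565097 m.
A = πr²/2 = π × 1.4²/2 = 3.07876 m².
Resultant F = γ·h_c·A = 8.62299 × 0.565097 × 3.07876 = 15.0023 kN.

F ≈ 15 kN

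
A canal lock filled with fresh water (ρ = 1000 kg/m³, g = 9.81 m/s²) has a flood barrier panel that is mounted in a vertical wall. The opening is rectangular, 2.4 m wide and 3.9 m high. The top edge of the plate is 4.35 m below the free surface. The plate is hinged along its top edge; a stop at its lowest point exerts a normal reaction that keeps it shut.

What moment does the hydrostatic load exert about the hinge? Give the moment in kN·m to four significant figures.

M ≈ 1244 kN·m

γ = ρg = 1000 × 9.81 = 9810 N/m³ = 9.81 kN/m³.
The centroid lies 3.9/2 = 1.95 m below the top edge, so the centroid depth is h_c = 4.35 + 1.95 = 6.3 m.
A = 2.4 × 3.9 = 9.36 m².
Resultant F = γ·h_c·A = 9.81 × 6.3 × 9.36 = 578.476 kN.
I_c = b·h³/12 = 2.4 × 3.9³/12 = 11.8638 m⁴.
Centre of pressure: y_p = y_c + I_c/(y_c·A) = 6.3 + 11.8638/(6.3 × 9.36) = 6.3 + 0.20119 = 6.50119 m along the plane.
The resultant acts 1.95 + 0.20119 = 2.15119 m (along the plate) below the hinge at the top edge, so the moment about the hinge is M = F × 2.15119 = 578.476 × 2.15119 = 1244.41 kN·m.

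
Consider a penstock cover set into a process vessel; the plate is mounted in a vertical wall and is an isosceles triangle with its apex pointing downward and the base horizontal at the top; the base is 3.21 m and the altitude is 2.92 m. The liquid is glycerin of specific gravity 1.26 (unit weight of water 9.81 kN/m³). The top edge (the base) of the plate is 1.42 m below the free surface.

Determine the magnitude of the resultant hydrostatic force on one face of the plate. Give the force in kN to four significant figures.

γ = 1.26 × 9.81 = 12.3606 kN/m³.
With the apex down, the centroid sits h/3 = 2.92/3 = 0.973333 m below the base (the top edge), so the centroid depth is h_c = 1.42 + 0.973333 = 2.39333 m.
A = ½ × 3.21 × 2.92 = 4.6866 m².
Resultant F = γ·h_c·A = 12.3606 × 2.39333 × 4.6866 = 138.644 kN.

F ≈ 138.6 kN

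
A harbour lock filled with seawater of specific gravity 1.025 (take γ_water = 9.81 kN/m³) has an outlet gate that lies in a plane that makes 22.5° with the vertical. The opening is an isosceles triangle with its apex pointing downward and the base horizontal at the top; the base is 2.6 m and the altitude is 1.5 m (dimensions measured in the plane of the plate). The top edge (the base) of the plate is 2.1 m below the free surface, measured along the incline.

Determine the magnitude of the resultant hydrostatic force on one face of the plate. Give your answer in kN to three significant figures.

F ≈ 47.1 kN

γ = 1.025 × 9.81 = 10.05525 kN/m³.
The plate makes 22.5° with the vertical, i.e. θ = 90° − 22.5° = 67.5° to the horizontal. Measuring y along the incline from the free-surface line, vertical depth h = y·sinθ with sinθ = 0.923880.
With the apex down, the centroid sits h/3 = 1.5/3 = 0.5 m below the base (the top edge), so y_c = 2.1 + 0.5 = 2.6 m and h_c = 2.6 × 0.923880 = 2.40209 m.
A = ½ × 2.6 × 1.5 = 1.95 m².
Resultant F = γ·h_c·A = 10.05525 × 2.40209 × 1.95 = 47.0996 kN.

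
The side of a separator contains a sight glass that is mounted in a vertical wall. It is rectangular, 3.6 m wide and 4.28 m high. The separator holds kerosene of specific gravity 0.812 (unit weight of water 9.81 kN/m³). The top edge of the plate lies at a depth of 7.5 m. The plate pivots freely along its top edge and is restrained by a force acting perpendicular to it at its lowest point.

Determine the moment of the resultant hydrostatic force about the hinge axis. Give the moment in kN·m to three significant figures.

γ = 0.812 × 9.81 = 7.96572 kN/m³.
The centroid lies 4.28/2 = 2.14 m below the top edge, so the centroid depth is h_c = 7.5 + 2.14 = 9.64 m.
A = 3.6 × 4.28 = 15.408 m².
Resultant F = γ·h_c·A = 7.96572 × 9.64 × 15.408 = 1183.17 kN.
I_c = b·h³/12 = 3.6 × 4.28³/12 = 23.5208 m⁴.
Centre of pressure: y_p = y_c + I_c/(y_c·A) = 9.64 + 23.5208/(9.64 × 15.408) = 9.64 + 0.158354 = 9.79835 m along the plane.
The resultant acts 2.14 + 0.158354 = 2.29835 m (along the plate) below the hinge at the top edge, so the moment about the hinge is M = F × 2.29835 = 1183.17 × 2.29835 = 2719.34 kN·m.

M ≈ 2720 kN·m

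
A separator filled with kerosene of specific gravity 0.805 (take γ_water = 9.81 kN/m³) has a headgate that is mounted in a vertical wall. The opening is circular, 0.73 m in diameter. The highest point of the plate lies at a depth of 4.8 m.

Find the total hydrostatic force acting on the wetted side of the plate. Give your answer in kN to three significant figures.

F ≈ 17.1 kN

γ = 0.805 × 9.81 = 7.89705 kN/m³.
The centroid is at the centre, 0.365 m below the top of the plate, so the centroid depth is h_c = 4.8 + 0.365 = 5.165 m.
A = π(0.365)² = 0.418539 m².
Resultant F = γ·h_c·A = 7.89705 × 5.165 × 0.418539 = 17.0715 kN.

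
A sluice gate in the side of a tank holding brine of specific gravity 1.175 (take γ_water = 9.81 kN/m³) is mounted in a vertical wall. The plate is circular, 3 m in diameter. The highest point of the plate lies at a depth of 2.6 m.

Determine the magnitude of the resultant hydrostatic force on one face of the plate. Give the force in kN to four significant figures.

F ≈ 334.1 kN

γ = 1.175 × 9.81 = 11.52675 kN/m³.
The centroid is at the centre, 1.5 m below the top of the plate, so the centroid depth is h_c = 2.6 + 1.5 = 4.1 m.
A = π(1.5)² = 7.06858 m².
Resultant F = γ·h_c·A = 11.52675 × 4.1 × 7.06858 = 334.059 kN.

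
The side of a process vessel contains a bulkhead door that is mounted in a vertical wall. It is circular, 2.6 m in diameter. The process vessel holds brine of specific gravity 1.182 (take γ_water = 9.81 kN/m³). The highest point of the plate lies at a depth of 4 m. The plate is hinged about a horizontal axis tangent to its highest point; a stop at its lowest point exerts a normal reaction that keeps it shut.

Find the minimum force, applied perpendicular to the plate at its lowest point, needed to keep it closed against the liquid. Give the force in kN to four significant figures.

P ≈ 173.1 kN

γ = 1.182 × 9.81 = 11.59542 kN/m³.
The centroid is at the centre, 1.3 m below the top of the plate, so the centroid depth is h_c = 4 + 1.3 = 5.3 m.
A = π(1.3)² = 5.30929 m².
Resultant F = γ·h_c·A = 11.59542 × 5.3 × 5.30929 = 326.286 kN.
I_c = πr⁴/4 = π × 1.3⁴/4 = 2.24318 m⁴.
Centre of pressure: y_p = y_c + I_c/(y_c·A) = 5.3 + 2.24318/(5.3 × 5.30929) = 5.3 + 0.0797172 = 5.37972 m along the plane.
The resultant acts 1.3 + 0.0797172 = 1.37972 m (along the plate) below the hinge at the top edge, so the moment about the hinge is M = F × 1.37972 = 326.286 × 1.37972 = 450.183 kN·m.
A normal force at the bottom, 2.6 m from the hinge, must supply this moment: P = 450.183/2.6 = 173.147 kN.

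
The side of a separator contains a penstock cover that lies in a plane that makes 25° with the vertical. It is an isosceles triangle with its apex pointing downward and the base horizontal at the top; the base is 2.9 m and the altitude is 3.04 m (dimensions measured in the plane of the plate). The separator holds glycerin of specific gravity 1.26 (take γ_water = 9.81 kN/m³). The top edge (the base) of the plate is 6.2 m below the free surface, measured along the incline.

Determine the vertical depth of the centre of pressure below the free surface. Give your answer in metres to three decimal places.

γ = 1.26 × 9.81 = 12.3606 kN/m³.
The plate makes 25° with the vertical, i.e. θ = 90° − 25° = 65° to the horizontal. Measuring y along the incline from the free-surface line, vertical depth h = y·sinθ with sinθ = 0.906308.
With the apex down, the centroid sits h/3 = 3.04/3 = 1.01333 m below the base (the top edge), so y_c = 6.2 + 1.01333 = 7.21333 m and h_c = 7.21333 × 0.906308 = 6.5375 m.
A = ½ × 2.9 × 3.04 = 4.408 m².
Resultant F = γ·h_c·A = 12.3606 × 6.5375 × 4.408 = 356.199 kN.
I_c = b·h³/36 = 2.9 × 3.04³/36 = 2.26317 m⁴.
Centre of pressure: y_p = y_c + I_c/(y_c·A) = 7.21333 + 2.26317/(7.21333 × 4.408) = 7.21333 + 0.071177 = 7.28451 m along the plane.
Vertically, h_p = y_p·sinθ = 7.28451 × 0.906308 = 6.60201 m.

h_p = 6.602 m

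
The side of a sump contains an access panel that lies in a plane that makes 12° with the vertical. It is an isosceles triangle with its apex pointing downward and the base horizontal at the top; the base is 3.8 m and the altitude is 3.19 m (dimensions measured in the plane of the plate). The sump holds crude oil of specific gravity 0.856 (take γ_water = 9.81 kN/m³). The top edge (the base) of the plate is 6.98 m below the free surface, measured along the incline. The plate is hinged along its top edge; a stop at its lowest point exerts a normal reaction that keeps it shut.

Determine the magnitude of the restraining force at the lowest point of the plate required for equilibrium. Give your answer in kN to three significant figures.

γ = 0.856 × 9.81 = 8.39736 kN/m³.
The plate makes 12° with the vertical, i.e. θ = 90° − 12° = 78° to the horizontal. Measuring y along the incline from the free-surface line, vertical depth h = y·sinθ with sinθ = 0.978148.
With the apex down, the centroid sits h/3 = 3.19/3 = 1.06333 m below the base (the top edge), so y_c = 6.98 + 1.06333 = 8.04333 m and h_c = 8.04333 × 0.978148 = 7.86757 m.
A = ½ × 3.8 × 3.19 = 6.061 m².
Resultant F = γ·h_c·A = 8.39736 × 7.86757 × 6.061 = 400.431 kN.
I_c = b·h³/36 = 3.8 × 3.19³/36 = 3.42652 m⁴.
Centre of pressure: y_p = y_c + I_c/(y_c·A) = 8.04333 + 3.42652/(8.04333 × 6.061) = 8.04333 + 0.0702867 = 8.11362 m along the plane.
The resultant acts 1.06333 + 0.0702867 = 1.13362 m (along the plate) below the hinge at the top edge, so the moment about the hinge is M = F × 1.13362 = 400.431 × 1.13362 = 453.937 kN·m.
A normal force at the bottom, 3.19 m from the hinge, must supply this moment: P = 453.937/3.19 = 142.3 kN.

P ≈ 142 kN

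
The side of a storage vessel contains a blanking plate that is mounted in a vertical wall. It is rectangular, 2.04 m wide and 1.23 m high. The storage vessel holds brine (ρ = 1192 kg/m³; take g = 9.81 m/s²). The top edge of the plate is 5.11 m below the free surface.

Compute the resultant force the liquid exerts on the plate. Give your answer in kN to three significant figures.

F ≈ 168 kN

γ = ρg = 1192 × 9.81 / 1000 = 11.69352 kN/m³.
The centroid lies 1.23/2 = 0.615 m below the top edge, so the centroid depth is h_c = 5.11 + 0.615 = 5.725 m.
A = 2.04 × 1.23 = 2.5092 m².
Resultant F = γ·h_c·A = 11.69352 × 5.725 × 2.5092 = 167.979 kN.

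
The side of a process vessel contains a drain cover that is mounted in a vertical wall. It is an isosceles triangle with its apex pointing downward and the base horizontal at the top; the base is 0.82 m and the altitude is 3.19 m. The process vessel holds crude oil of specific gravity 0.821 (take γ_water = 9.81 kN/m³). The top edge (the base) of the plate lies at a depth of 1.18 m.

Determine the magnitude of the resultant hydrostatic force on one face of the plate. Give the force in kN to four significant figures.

F ≈ 23.63 kN

γ = 0.821 × 9.81 = 8.05401 kN/m³.
With the apex down, the centroid sits h/3 = 3.19/3 = 1.06333 m below the base (the top edge), so the centroid depth is h_c = 1.18 + 1.06333 = 2.24333 m.
A = ½ × 0.82 × 3.19 = 1.3079 m².
Resultant F = γ·h_c·A = 8.05401 × 2.24333 × 1.3079 = 23.6309 kN.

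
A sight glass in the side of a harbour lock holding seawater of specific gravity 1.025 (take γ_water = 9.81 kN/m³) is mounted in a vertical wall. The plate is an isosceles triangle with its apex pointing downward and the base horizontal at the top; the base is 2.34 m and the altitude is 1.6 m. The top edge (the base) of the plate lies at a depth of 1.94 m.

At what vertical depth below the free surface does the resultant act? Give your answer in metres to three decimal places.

γ = 1.025 × 9.81 = 10.05525 kN/m³.
With the apex down, the centroid sits h/3 = 1.6/3 = 0.533333 m below the base (the top edge), so the centroid depth is h_c = 1.94 + 0.533333 = 2.47333 m.
A = ½ × 2.34 × 1.6 = 1.872 m².
Resultant F = γ·h_c·A = 10.05525 × 2.47333 × 1.872 = 46.5565 kN.
I_c = b·h³/36 = 2.34 × 1.6³/36 = 0.26624 m⁴.
Centre of pressure: y_p = y_c + I_c/(y_c·A) = 2.47333 + 0.26624/(2.47333 × 1.872) = 2.47333 + 0.0575023 = 2.53083 m along the plane.

h_p = 2.531 m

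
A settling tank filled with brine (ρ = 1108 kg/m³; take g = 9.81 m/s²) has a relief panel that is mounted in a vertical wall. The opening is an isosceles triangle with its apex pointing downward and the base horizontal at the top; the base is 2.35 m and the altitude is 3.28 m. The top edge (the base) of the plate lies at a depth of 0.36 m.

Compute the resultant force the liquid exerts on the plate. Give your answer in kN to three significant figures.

γ = ρg = 1108 × 9.81 / 1000 = 10.86948 kN/m³.
With the apex down, the centroid sits h/3 = 3.28/3 = 1.09333 m below the base (the top edge), so the centroid depth is h_c = 0.36 + 1.09333 = 1.45333 m.
A = ½ × 2.35 × 3.28 = 3.854 m².
Resultant F = γ·h_c·A = 10.86948 × 1.45333 × 3.854 = 60.8814 kN.

F ≈ 60.9 kN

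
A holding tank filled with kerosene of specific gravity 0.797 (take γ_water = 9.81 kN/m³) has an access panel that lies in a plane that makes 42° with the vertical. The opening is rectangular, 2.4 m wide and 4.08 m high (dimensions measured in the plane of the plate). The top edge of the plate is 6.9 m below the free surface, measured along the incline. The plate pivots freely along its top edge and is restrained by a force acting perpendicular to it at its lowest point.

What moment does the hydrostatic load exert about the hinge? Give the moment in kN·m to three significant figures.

M ≈ 1120 kN·m

γ = 0.797 × 9.81 = 7.81857 kN/m³.
The plate makes 42° with the vertical, i.e. θ = 90° − 42° = 48° to the horizontal. Measuring y along the incline from the free-surface line, vertical depth h = y·sinθ with sinθ = 0.743145.
The centroid lies 4.08/2 = 2.04 m below the top edge, so y_c = 6.9 + 2.04 = 8.94 m and h_c = 8.94 × 0.743145 = 6.64372 m.
A = 2.4 × 4.08 = 9.792 m².
Resultant F = γ·h_c·A = 7.81857 × 6.64372 × 9.792 = 508.639 kN.
I_c = b·h³/12 = 2.4 × 4.08³/12 = 13.5835 m⁴.
Centre of pressure: y_p = y_c + I_c/(y_c·A) = 8.94 + 13.5835/(8.94 × 9.792) = 8.94 + 0.155168 = 9.09517 m along the plane.
The resultant acts 2.04 + 0.155168 = 2.19517 m (along the plate) below the hinge at the top edge, so the moment about the hinge is M = F × 2.19517 = 508.639 × 2.19517 = 1116.55 kN·m.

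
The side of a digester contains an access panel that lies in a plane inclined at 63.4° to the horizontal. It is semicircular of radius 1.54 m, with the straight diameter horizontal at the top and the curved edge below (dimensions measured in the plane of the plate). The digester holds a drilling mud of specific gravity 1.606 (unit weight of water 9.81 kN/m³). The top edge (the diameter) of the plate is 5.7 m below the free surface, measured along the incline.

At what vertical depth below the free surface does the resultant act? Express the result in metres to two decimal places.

h_p = 5.70 m

γ = 1.606 × 9.81 = 15.75486 kN/m³.
Let θ = 63.4° be the plate's angle to the horizontal; measure y along the incline from where the plane meets the free surface. Vertical depth h = y·sinθ with sinθ = 0.894154.
The centroid of a semicircle lies 4r/(3π) = 0.653596 m from the diameter, here below the top edge, so y_c = 5.7 + 0.653596 = 6.3536 m and h_c = 6.3536 × 0.894154 = 5.6811 m.
A = πr²/2 = π × 1.54²/2 = 3.7253 m².
Resultant F = γ·h_c·A = 15.75486 × 5.6811 × 3.7253 = 333.433 kN.
I_c = (π/8 − 8/(9π))·r⁴ = 0.109757 × 1.54⁴ = 0.617327 m⁴.
Centre of pressure: y_p = y_c + I_c/(y_c·A) = 6.3536 + 0.617327/(6.3536 × 3.7253) = 6.3536 + 0.0260816 = 6.37968 m along the plane.
Vertically, h_p = y_p·sinθ = 6.37968 × 0.894154 = 5.70442 m.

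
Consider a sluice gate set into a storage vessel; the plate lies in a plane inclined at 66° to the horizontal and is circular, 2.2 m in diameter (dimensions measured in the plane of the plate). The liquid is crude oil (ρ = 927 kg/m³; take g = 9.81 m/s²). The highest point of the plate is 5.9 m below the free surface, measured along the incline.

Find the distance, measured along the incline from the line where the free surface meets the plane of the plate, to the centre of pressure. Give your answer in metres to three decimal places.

y_p = 7.043 m

γ = ρg = 927 × 9.81 / 1000 = 9.09387 kN/m³.
Let θ = 66° be the plate's angle to the horizontal; measure y along the incline from where the plane meets the free surface. Vertical depth h = y·sinθ with sinθ = 0.913545.
The centroid is at the centre, 1.1 m below the top of the plate, so y_c = 5.9 + 1.1 = 7 m and h_c = 7 × 0.913545 = 6.39482 m.
A = π(1.1)² = 3.80133 m².
Resultant F = γ·h_c·A = 9.09387 × 6.39482 × 3.80133 = 221.061 kN.
I_c = πr⁴/4 = π × 1.1⁴/4 = 1.1499 m⁴.
Centre of pressure: y_p = y_c + I_c/(y_c·A) = 7 + 1.1499/(7 × 3.80133) = 7 + 0.0432142 = 7.04321 m along the plane.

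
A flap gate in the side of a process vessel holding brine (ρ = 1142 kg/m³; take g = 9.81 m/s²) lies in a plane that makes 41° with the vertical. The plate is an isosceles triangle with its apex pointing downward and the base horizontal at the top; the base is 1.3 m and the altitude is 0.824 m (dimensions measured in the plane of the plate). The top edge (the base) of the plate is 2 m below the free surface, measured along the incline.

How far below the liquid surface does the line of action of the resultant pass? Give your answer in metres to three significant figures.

γ = ρg = 1142 × 9.81 / 1000 = 11.20302 kN/m³.
The plate makes 41° with the vertical, i.e. θ = 90° − 41° = 49° to the horizontal. Measuring y along the incline from the free-surface line, vertical depth h = y·sinθ with sinθ = 0.754710.
With the apex down, the centroid sits h/3 = 0.824/3 = 0.274667 m below the base (the top edge), so y_c = 2 + 0.274667 = 2.27467 m and h_c = 2.27467 × 0.754710 = 1.71672 m.
A = ½ × 1.3 × 0.824 = 0.5356 m².
Resultant F = γ·h_c·A = 11.20302 × 1.71672 × 0.5356 = 10.3009 kN.
I_c = b·h³/36 = 1.3 × 0.824³/36 = 0.0202033 m⁴.
Centre of pressure: y_p = y_c + I_c/(y_c·A) = 2.27467 + 0.0202033/(2.27467 × 0.5356) = 2.27467 + 0.016583 = 2.29125 m along the plane.
Vertically, h_p = y_p·sinθ = 2.29125 × 0.754710 = 1.72923 m.

h_p = 1.73 m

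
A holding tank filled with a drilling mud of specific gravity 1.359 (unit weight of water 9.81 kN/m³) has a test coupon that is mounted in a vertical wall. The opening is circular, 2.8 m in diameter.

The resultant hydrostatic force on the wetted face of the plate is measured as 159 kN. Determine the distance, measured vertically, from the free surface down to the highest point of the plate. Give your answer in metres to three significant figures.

d_top ≈ 0.537 m

γ = 1.359 × 9.81 = 13.33179 kN/m³.
A = π(1.4)² = 6.15752 m².
From F = γ·h_c·A, the centroid depth is h_c = 159/(13.33179 × 6.15752) = 1.93688 m.
The centroid is at the centre, 1.4 m below the top of the plate, so the highest point sits at h_top = 1.93688 − 1.4 = 0.53688 m below the surface.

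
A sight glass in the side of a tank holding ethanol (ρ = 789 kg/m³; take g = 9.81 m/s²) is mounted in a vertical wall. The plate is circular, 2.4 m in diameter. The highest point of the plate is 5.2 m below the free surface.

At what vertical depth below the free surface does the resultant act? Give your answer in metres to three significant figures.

γ = ρg = 789 × 9.81 / 1000 = 7.74009 kN/m³.
The centroid is at the centre, 1.2 m below the top of the plate, so the centroid depth is h_c = 5.2 + 1.2 = 6.4 m.
A = π(1.2)² = 4.52389 m².
Resultant F = γ·h_c·A = 7.74009 × 6.4 × 4.52389 = 224.098 kN.
I_c = πr⁴/4 = π × 1.2⁴/4 = 1.6286 m⁴.
Centre of pressure: y_p = y_c + I_c/(y_c·A) = 6.4 + 1.6286/(6.4 × 4.52389) = 6.4 + 0.05625 = 6.45625 m along the plane.

h_p = 6.46 m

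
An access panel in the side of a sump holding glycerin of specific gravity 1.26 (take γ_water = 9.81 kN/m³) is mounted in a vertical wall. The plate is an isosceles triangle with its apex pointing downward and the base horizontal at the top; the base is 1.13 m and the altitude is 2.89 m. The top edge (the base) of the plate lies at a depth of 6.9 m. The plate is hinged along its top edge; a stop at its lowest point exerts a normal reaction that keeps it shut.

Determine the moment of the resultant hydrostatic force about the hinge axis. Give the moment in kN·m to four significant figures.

γ = 1.26 × 9.81 = 12.3606 kN/m³.
With the apex down, the centroid sits h/3 = 2.89/3 = 0.963333 m below the base (the top edge), so the centroid depth is h_c = 6.9 + 0.963333 = 7.86333 m.
A = ½ × 1.13 × 2.89 = 1.63285 m².
Resultant F = γ·h_c·A = 12.3606 × 7.86333 × 1.63285 = 158.706 kN.
I_c = b·h³/36 = 1.13 × 2.89³/36 = 0.757651 m⁴.
Centre of pressure: y_p = y_c + I_c/(y_c·A) = 7.86333 + 0.757651/(7.86333 × 1.63285) = 7.86333 + 0.0590087 = 7.92234 m along the plane.
The resultant acts 0.963333 + 0.0590087 = 1.02234 m (along the plate) below the hinge at the top edge, so the moment about the hinge is M = F × 1.02234 = 158.706 × 1.02234 = 162.251 kN·m.

M ≈ 162.3 kN·m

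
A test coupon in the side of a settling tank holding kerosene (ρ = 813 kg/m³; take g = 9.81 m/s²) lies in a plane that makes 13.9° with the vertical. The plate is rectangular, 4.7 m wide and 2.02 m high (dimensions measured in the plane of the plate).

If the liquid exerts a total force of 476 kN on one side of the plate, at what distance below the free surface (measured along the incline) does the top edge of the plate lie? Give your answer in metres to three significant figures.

γ = ρg = 813 × 9.81 / 1000 = 7.97553 kN/m³.
A = 4.7 × 2.02 = 9.494 m².
From F = γ·h_c·A, the centroid depth is h_c = 476/(7.97553 × 9.494) = 6.28634 m.
The plate makes 13.9° with the vertical, i.e. θ = 90° − 13.9° = 76.1° to the horizontal. Measuring y along the incline from the free-surface line, vertical depth h = y·sinθ with sinθ = 0.970716.
Along the incline, y_c = h_c/sinθ = 6.28634/0.970716 = 6.47598 m.
The centroid lies 2.02/2 = 1.01 m below the top edge, so the top edge sits at y_top = 6.47598 − 1.01 = 5.46598 m along the incline.

y_top ≈ 5.47 m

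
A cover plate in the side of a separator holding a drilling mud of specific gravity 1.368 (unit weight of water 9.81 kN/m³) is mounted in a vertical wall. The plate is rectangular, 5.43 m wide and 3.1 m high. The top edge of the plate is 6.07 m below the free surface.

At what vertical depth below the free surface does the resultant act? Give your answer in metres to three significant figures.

h_p = 7.73 m

γ = 1.368 × 9.81 = 13.42008 kN/m³.
The centroid lies 3.1/2 = 1.55 m below the top edge, so the centroid depth is h_c = 6.07 + 1.55 = 7.62 m.
A = 5.43 × 3.1 = 16.833 m².
Resultant F = γ·h_c·A = 13.42008 × 7.62 × 16.833 = 1721.36 kN.
I_c = b·h³/12 = 5.43 × 3.1³/12 = 13.4804 m⁴.
Centre of pressure: y_p = y_c + I_c/(y_c·A) = 7.62 + 13.4804/(7.62 × 16.833) = 7.62 + 0.105096 = 7.7251 m along the plane.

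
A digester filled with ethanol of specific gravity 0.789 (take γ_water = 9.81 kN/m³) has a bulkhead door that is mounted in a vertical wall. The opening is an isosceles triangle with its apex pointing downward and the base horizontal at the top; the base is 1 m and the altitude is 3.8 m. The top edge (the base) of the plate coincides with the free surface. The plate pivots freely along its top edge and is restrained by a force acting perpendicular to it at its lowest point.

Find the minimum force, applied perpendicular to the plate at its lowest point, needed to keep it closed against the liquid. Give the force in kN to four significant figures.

γ = 0.789 × 9.81 = 7.74009 kN/m³.
With the apex down, the centroid sits h/3 = 3.8/3 = 1.26667 m below the base (the top edge), so the centroid depth is h_c = 1.26667 m.
A = ½ × 1 × 3.8 = 1.9 m².
Resultant F = γ·h_c·A = 7.74009 × 1.26667 × 1.9 = 18.6279 kN.
I_c = b·h³/36 = 1 × 3.8³/36 = 1.52422 m⁴.
Centre of pressure: y_p = y_c + I_c/(y_c·A) = 1.26667 + 1.52422/(1.26667 × 1.9) = 1.26667 + 0.633331 = 1.9 m along the plane.
The resultant acts 1.26667 + 0.633331 = 1.9 m (along the plate) below the hinge at the top edge, so the moment about the hinge is M = F × 1.9 = 18.6279 × 1.9 = 35.393 kN·m.
A normal force at the bottom, 3.8 m from the hinge, must supply this moment: P = 35.393/3.8 = 9.31395 kN.

P ≈ 9.314 kN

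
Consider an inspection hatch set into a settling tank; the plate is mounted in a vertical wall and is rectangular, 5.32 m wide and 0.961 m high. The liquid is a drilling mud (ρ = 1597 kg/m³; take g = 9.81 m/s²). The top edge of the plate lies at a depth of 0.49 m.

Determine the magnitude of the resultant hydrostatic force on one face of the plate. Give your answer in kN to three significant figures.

γ = ρg = 1597 × 9.81 / 1000 = 15.66657 kN/m³.
The centroid lies 0.961/2 = 0.4805 m below the top edge, so the centroid depth is h_c = 0.49 + 0.4805 = 0.9705 m.
A = 5.32 × 0.961 = 5.11252 m².
Resultant F = γ·h_c·A = 15.66657 × 0.9705 × 5.11252 = 77.7328 kN.

F ≈ 77.7 kN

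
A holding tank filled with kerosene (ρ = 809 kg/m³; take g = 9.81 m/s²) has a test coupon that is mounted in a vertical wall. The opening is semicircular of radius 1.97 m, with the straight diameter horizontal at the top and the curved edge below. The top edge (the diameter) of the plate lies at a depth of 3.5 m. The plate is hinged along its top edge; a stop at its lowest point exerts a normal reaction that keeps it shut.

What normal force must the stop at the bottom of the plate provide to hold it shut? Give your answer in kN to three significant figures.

γ = ρg = 809 × 9.81 / 1000 = 7.93629 kN/m³.
The centroid of a semicircle lies 4r/(3π) = 0.836094 m from the diameter, here below the top edge, so the centroid depth is h_c = 3.5 + 0.836094 = 4.33609 m.
A = πr²/2 = π × 1.97²/2 = 6.0961 m².
Resultant F = γ·h_c·A = 7.93629 × 4.33609 × 6.0961 = 209.782 kN.
I_c = (π/8 − 8/(9π))·r⁴ = 0.109757 × 1.97⁴ = 1.65309 m⁴.
Centre of pressure: y_p = y_c + I_c/(y_c·A) = 4.33609 + 1.65309/(4.33609 × 6.0961) = 4.33609 + 0.0625383 = 4.39863 m along the plane.
The resultant acts 0.836094 + 0.0625383 = 0.898632 m (along the plate) below the hinge at the top edge, so the moment about the hinge is M = F × 0.898632 = 209.782 × 0.898632 = 188.517 kN·m.
A normal force at the bottom, 1.97 m from the hinge, must supply this moment: P = 188.517/1.97 = 95.6939 kN.

P ≈ 95.7 kN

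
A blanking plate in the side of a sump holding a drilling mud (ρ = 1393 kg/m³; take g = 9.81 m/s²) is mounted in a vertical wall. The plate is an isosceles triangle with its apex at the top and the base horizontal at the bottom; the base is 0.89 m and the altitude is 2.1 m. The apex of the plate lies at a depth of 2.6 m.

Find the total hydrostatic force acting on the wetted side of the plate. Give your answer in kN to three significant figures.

γ = ρg = 1393 × 9.81 / 1000 = 13.66533 kN/m³.
With the apex up, the centroid sits 2h/3 = 2 × 2.1/3 = 1.4 m below the apex, so the centroid depth is h_c = 2.6 + 1.4 = 4 m.
A = ½ × 0.89 × 2.1 = 0.9345 m².
Resultant F = γ·h_c·A = 13.66533 × 4 × 0.9345 = 51.081 kN.

F ≈ 51.1 kN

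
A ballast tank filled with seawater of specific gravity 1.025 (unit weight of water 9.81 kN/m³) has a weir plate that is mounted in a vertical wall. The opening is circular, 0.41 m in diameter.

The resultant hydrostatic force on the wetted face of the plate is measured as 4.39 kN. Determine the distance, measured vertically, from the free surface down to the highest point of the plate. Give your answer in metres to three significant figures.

d_top ≈ 3.10 m

γ = 1.025 × 9.81 = 10.05525 kN/m³.
A = π(0.205)² = 0.132025 m².
From F = γ·h_c·A, the centroid depth is h_c = 4.39/(10.05525 × 0.132025) = 3.30686 m.
The centroid is at the centre, 0.205 m below the top of the plate, so the highest point sits at h_top = 3.30686 − 0.205 = 3.10186 m below the surface.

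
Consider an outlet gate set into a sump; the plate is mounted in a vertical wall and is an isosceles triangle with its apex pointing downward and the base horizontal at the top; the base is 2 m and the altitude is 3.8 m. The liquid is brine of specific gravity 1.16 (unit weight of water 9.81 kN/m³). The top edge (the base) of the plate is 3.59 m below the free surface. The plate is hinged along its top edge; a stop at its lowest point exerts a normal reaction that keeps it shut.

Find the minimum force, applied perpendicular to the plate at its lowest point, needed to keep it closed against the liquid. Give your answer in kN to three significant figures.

P ≈ 79.1 kN

γ = 1.16 × 9.81 = 11.3796 kN/m³.
With the apex down, the centroid sits h/3 = 3.8/3 = 1.26667 m below the base (the top edge), so the centroid depth is h_c = 3.59 + 1.26667 = 4.85667 m.
A = ½ × 2 × 3.8 = 3.8 m².
Resultant F = γ·h_c·A = 11.3796 × 4.85667 × 3.8 = 210.014 kN.
I_c = b·h³/36 = 2 × 3.8³/36 = 3.04844 m⁴.
Centre of pressure: y_p = y_c + I_c/(y_c·A) = 4.85667 + 3.04844/(4.85667 × 3.8) = 4.85667 + 0.165179 = 5.02185 m along the plane.
The resultant acts 1.26667 + 0.165179 = 1.43185 m (along the plate) below the hinge at the top edge, so the moment about the hinge is M = F × 1.43185 = 210.014 × 1.43185 = 300.709 kN·m.
A normal force at the bottom, 3.8 m from the hinge, must supply this moment: P = 300.709/3.8 = 79.1339 kN.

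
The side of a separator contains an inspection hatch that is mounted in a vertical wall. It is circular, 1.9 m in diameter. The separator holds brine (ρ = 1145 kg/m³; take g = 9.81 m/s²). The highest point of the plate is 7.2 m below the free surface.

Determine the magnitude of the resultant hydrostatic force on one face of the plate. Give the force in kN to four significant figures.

F ≈ 259.6 kN

γ = ρg = 1145 × 9.81 / 1000 = 11.23245 kN/m³.
The centroid is at the centre, 0.95 m below the top of the plate, so the centroid depth is h_c = 7.2 + 0.95 = 8.15 m.
A = π(0.95)² = 2.83529 m².
Resultant F = γ·h_c·A = 11.23245 × 8.15 × 2.83529 = 259.555 kN.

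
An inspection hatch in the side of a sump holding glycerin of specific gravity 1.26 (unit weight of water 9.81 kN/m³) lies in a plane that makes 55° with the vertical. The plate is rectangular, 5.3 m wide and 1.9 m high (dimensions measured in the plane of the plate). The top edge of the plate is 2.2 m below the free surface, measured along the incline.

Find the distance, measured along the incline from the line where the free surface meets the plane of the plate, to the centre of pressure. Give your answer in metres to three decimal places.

y_p = 3.246 m

γ = 1.26 × 9.81 = 12.3606 kN/m³.
The plate makes 55° with the vertical, i.e. θ = 90° − 55° = 35° to the horizontal. Measuring y along the incline from the free-surface line, vertical depth h = y·sinθ with sinθ = 0.573576.
The centroid lies 1.9/2 = 0.95 m below the top edge, so y_c = 2.2 + 0.95 = 3.15 m and h_c = 3.15 × 0.573576 = 1.80676 m.
A = 5.3 × 1.9 = 10.07 m².
Resultant F = γ·h_c·A = 12.3606 × 1.80676 × 10.07 = 224.89 kN.
I_c = b·h³/12 = 5.3 × 1.9³/12 = 3.02939 m⁴.
Centre of pressure: y_p = y_c + I_c/(y_c·A) = 3.15 + 3.02939/(3.15 × 10.07) = 3.15 + 0.0955026 = 3.2455 m along the plane.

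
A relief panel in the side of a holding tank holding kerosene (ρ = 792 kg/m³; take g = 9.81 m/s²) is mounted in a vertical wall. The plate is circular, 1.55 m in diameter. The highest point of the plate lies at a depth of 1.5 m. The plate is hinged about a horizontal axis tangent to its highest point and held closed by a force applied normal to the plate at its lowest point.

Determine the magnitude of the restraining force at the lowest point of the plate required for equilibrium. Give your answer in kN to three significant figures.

γ = ρg = 792 × 9.81 / 1000 = 7.76952 kN/m³.
The centroid is at the centre, 0.775 m below the top of the plate, so the centroid depth is h_c = 1.5 + 0.775 = 2.275 m.
A = π(0.775)² = 1.88692 m².
Resultant F = γ·h_c·A = 7.76952 × 2.275 × 1.88692 = 33.3526 kN.
I_c = πr⁴/4 = π × 0.775⁴/4 = 0.283333 m⁴.
Centre of pressure: y_p = y_c + I_c/(y_c·A) = 2.275 + 0.283333/(2.275 × 1.88692) = 2.275 + 0.0660028 = 2.341 m along the plane.
The resultant acts 0.775 + 0.0660028 = 0.841003 m (along the plate) below the hinge at the top edge, so the moment about the hinge is M = F × 0.841003 = 33.3526 × 0.841003 = 28.0496 kN·m.
A normal force at the bottom, 1.55 m from the hinge, must supply this moment: P = 28.0496/1.55 = 18.0965 kN.

P ≈ 18.1 kN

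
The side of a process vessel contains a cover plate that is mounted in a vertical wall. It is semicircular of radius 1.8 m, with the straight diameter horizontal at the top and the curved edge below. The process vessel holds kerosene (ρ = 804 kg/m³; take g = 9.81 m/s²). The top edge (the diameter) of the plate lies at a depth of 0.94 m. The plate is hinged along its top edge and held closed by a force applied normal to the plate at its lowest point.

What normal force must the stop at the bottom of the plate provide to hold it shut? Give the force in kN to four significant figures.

γ = ρg = 804 × 9.81 / 1000 = 7.88724 kN/m³.
The centroid of a semicircle lies 4r/(3π) = 0.763944 m from the diameter, here below the top edge, so the centroid depth is h_c = 0.94 + 0.763944 = 1.70394 m.
A = πr²/2 = π × 1.8²/2 = 5.08938 m².
Resultant F = γ·h_c·A = 7.88724 × 1.70394 × 5.08938 = 68.3981 kN.
I_c = (π/8 − 8/(9π))·r⁴ = 0.109757 × 1.8⁴ = 1.15219 m⁴.
Centre of pressure: y_p = y_c + I_c/(y_c·A) = 1.70394 + 1.15219/(1.70394 × 5.08938) = 1.70394 + 0.132863 = 1.8368 m along the plane.
The resultant acts 0.763944 + 0.132863 = 0.896807 m (along the plate) below the hinge at the top edge, so the moment about the hinge is M = F × 0.896807 = 68.3981 × 0.896807 = 61.3399 kN·m.
A normal force at the bottom, 1.8 m from the hinge, must supply this moment: P = 61.3399/1.8 = 34.0777 kN.

P ≈ 34.08 kN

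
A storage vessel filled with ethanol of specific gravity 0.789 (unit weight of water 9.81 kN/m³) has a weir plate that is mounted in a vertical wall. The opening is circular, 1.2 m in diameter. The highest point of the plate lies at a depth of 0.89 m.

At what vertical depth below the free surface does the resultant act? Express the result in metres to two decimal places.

γ = 0.789 × 9.81 = 7.74009 kN/m³.
The centroid is at the centre, 0.6 m below the top of the plate, so the centroid depth is h_c = 0.89 + 0.6 = 1.49 m.
A = π(0.6)² = 1.13097 m².
Resultant F = γ·h_c·A = 7.74009 × 1.49 × 1.13097 = 13.0432 kN.
I_c = πr⁴/4 = π × 0.6⁴/4 = 0.101788 m⁴.
Centre of pressure: y_p = y_c + I_c/(y_c·A) = 1.49 + 0.101788/(1.49 × 1.13097) = 1.49 + 0.0604031 = 1.5504 m along the plane.

h_p = 1.55 m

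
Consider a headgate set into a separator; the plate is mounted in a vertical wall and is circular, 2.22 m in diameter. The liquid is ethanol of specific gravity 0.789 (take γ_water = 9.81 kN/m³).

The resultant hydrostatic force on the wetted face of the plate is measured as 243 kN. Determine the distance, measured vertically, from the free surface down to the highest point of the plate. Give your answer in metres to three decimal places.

d_top ≈ 7.001 m

γ = 0.789 × 9.81 = 7.74009 kN/m³.
A = π(1.11)² = 3.87076 m².
From F = γ·h_c·A, the centroid depth is h_c = 243/(7.74009 × 3.87076) = 8.11081 m.
The centroid is at the centre, 1.11 m below the top of the plate, so the highest point sits at h_top = 8.11081 − 1.11 = 7.00081 m below the surface.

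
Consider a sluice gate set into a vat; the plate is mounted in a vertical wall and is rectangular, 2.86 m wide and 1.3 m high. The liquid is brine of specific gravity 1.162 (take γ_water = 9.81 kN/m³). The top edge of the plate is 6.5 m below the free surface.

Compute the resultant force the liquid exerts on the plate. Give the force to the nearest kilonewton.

γ = 1.162 × 9.81 = 11.39922 kN/m³.
The centroid lies 1.3/2 = 0.65 m below the top edge, so the centroid depth is h_c = 6.5 + 0.65 = 7.15 m.
A = 2.86 × 1.3 = 3.718 m².
Resultant F = γ·h_c·A = 11.39922 × 7.15 × 3.718 = 303.033 kN.

F ≈ 303 kN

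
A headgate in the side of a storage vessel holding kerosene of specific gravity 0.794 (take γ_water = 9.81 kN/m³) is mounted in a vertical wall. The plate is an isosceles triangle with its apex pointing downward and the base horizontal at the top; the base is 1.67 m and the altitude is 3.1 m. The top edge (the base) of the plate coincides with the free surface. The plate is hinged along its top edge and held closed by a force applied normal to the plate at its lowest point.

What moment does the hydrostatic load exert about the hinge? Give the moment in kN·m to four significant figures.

γ = 0.794 × 9.81 = 7.78914 kN/m³.
With the apex down, the centroid sits h/3 = 3.1/3 = 1.03333 m below the base (the top edge), so the centroid depth is h_c = 1.03333 m.
A = ½ × 1.67 × 3.1 = 2.5885 m².
Resultant F = γ·h_c·A = 7.78914 × 1.03333 × 2.5885 = 20.8342 kN.
I_c = b·h³/36 = 1.67 × 3.1³/36 = 1.38197 m⁴.
Centre of pressure: y_p = y_c + I_c/(y_c·A) = 1.03333 + 1.38197/(1.03333 × 2.5885) = 1.03333 + 0.516668 = 1.55 m along the plane.
The resultant acts 1.03333 + 0.516668 = 1.55 m (along the plate) below the hinge at the top edge, so the moment about the hinge is M = F × 1.55 = 20.8342 × 1.55 = 32.293 kN·m.

M ≈ 32.29 kN·m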